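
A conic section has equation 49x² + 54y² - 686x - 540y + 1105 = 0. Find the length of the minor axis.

14

Rearranging, 49(x² - 14x) + 54(y² - 10y) = -1105.
Complete the square in x and y: 49(x - 7)² + 54(y - 5)² = -1105 + 2401 + 1350 = 2646
Divide through by 2646 to get (x - 7)²/54 + (y - 5)²/49 = 1.
Ellipse, center (7, 5), major axis horizontal; a² = 54, b² = 49.
b² = 49 so b = 7; the minor axis has length 2b = 14.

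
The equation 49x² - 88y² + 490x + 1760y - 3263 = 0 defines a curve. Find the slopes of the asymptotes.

Collect terms: 49(x² + 10x) -88(y² - 20y) = 3263
Completing the square gives 49(x + 5)² -88(y - 10)² = 3263 + 1225 - 8800 = -4312.
Dividing both sides by -4312: (y - 10)²/49 - (x + 5)²/88 = 1
Hyperbola, center (-5, 10), transverse axis vertical; a² = 49, b² = 88.
For a vertical hyperbola the asymptotes have slope ±a/b.
Here that is ±7/2√22 = ±7√22/44.

7√22/44 and -7√22/44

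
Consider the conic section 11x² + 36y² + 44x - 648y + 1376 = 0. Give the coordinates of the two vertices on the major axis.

Group the x- and y-terms: 11(x² + 4x) + 36(y² - 18y) = -1376
Complete the square in x and y: 11(x + 2)² + 36(y - 9)² = -1376 + 44 + 2916 = 1584
Divide through by 1584 to get (x + 2)²/144 + (y - 9)²/44 = 1.
Ellipse, center (-2, 9), major axis horizontal; a² = 144, b² = 44.
a = 12. Vertices at (h ± a, k).

(-14, 9) and (10, 9)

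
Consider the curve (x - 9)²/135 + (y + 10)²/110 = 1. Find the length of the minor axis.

2√110

Center (9, -10). The larger denominator 135 sits under the x-term, so the major axis is horizontal; a² = 135, b² = 110.
b² = 110 so b = √110; the minor axis has length 2b = 2√110.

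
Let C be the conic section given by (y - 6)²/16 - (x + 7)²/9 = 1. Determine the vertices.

(-7, 2) and (-7, 10)

Center (-7, 6). The positive term is the y-term, so the transverse axis is vertical; a² = 16, b² = 9.
a = 4. Vertices at (h, k ± a).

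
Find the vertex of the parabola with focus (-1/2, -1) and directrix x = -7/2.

(-2, -1)

The vertex is the midpoint between the focus and the directrix along the axis of symmetry.
Axis is horizontal (directrix is vertical). Vertex x-coordinate = (-1/2 + (-7/2))/2 = -2; y-coordinate = -1.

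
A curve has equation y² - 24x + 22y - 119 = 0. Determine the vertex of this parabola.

Only y is squared. Complete the square in y: (y + 11)² = 24(x + 10).
Vertex (-10, -11); 4p = 24 so p = 6. Opens right.

(-10, -11)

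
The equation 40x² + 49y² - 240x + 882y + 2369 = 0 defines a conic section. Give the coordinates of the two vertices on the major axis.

Rearranging, 40(x² - 6x) + 49(y² + 18y) = -2369.
Complete the square in x and y: 40(x - 3)² + 49(y + 9)² = -2369 + 360 + 3969 = 1960
Divide by 1960: (x - 3)²/49 + (y + 9)²/40 = 1
Ellipse, center (3, -9), major axis horizontal; a² = 49, b² = 40.
a = 7. Vertices at (h ± a, k).

(-4, -9) and (10, -9)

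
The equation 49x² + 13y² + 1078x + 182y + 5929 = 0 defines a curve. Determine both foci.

(-11, -13) and (-11, -1)

49(x² + 22x) + 13(y² + 14y) = -5929
Complete the square: 49(x + 11)² + 13(y + 7)² = -5929 + 5929 + 637 = 637
Divide through by 637 to get (x + 11)²/13 + (y + 7)²/49 = 1.
Ellipse, center (-11, -7), major axis vertical; a² = 49, b² = 13.
c² = a² - b² = 49 - 13 = 36, so c = 6.
Foci lie on the vertical axis through the center: (h, k ± c).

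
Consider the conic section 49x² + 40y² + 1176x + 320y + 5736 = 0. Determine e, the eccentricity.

e = 3/7

Group: 49(x² + 24x) + 40(y² + 8y) = -5736
Complete the square: 49(x + 12)² + 40(y + 4)² = -5736 + 7056 + 640 = 1960
Dividing both sides by 1960: (x + 12)²/40 + (y + 4)²/49 = 1
Ellipse, center (-12, -4), major axis vertical; a² = 49, b² = 40.
c² = a² - b² = 9, so c = 3.
e = c/a = 3/7.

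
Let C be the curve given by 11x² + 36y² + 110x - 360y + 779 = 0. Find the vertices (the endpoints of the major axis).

(-11, 5) and (1, 5)

Group: 11(x² + 10x) + 36(y² - 10y) = -779
11(x + 5)² + 36(y - 5)² = -779 + 275 + 900 = 396
Dividing both sides by 396: (x + 5)²/36 + (y - 5)²/11 = 1
Ellipse, center (-5, 5), major axis horizontal; a² = 36, b² = 11.
a = 6. Vertices at (h ± a, k).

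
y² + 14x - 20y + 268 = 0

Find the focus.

Only y is squared. Complete the square in y: (y - 10)² = -14(x + 12).
Vertex (-12, 10); 4p = -14 so p = -7/2. Opens left.
Focus is p units from the vertex along the axis: (h + p, k).

(-31/2, 10)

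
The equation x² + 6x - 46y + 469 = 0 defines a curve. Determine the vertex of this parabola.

Only x is squared. Complete the square in x: (x + 3)² = 46(y - 10).
Vertex (-3, 10); 4p = 46 so p = 23/2. Opens up.

(-3, 10)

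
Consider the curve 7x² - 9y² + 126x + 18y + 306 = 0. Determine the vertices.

Group the x- and y-terms: 7(x² + 18x) -9(y² - 2y) = -306
Complete the square: 7(x + 9)² -9(y - 1)² = -306 + 567 - 9 = 252
Divide through by 252 to get (x + 9)²/36 - (y - 1)²/28 = 1.
Hyperbola, center (-9, 1), transverse axis horizontal; a² = 36, b² = 28.
a = 6. Vertices at (h ± a, k).

(-15, 1) and (-3, 1)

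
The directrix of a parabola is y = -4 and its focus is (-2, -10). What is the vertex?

(-2, -7)

The vertex is the midpoint between the focus and the directrix along the axis of symmetry.
Axis is vertical (directrix is horizontal). Vertex y-coordinate = (-10 + (-4))/2 = -7; x-coordinate = -2.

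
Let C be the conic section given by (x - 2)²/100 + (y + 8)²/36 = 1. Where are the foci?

Center (2, -8). The larger denominator 100 sits under the x-term, so the major axis is horizontal; a² = 100, b² = 36.
c² = a² - b² = 100 - 36 = 64, so c = 8.
Foci lie on the horizontal axis through the center: (h ± c, k).

(-6, -8) and (10, -8)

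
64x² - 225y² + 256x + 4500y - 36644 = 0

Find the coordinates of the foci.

(-19, 10) and (15, 10)

64(x² + 4x) -225(y² - 20y) = 36644
64(x + 2)² -225(y - 10)² = 36644 + 256 - 22500 = 14400
Divide through by 14400 to get (x + 2)²/225 - (y - 10)²/64 = 1.
Hyperbola, center (-2, 10), transverse axis horizontal; a² = 225, b² = 64.
c² = a² + b² = 225 + 64 = 289, so c = 17.
Foci lie on the horizontal axis through the center: (h ± c, k).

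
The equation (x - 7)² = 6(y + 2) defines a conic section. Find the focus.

Vertex (7, -2); 4p = 6 so p = 3/2. Opens up.
Focus is p units from the vertex along the axis: (h, k + p).

(7, -1/2)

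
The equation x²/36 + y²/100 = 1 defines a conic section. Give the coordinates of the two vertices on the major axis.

(0, -10) and (0, 10)

Center (0, 0). The larger denominator 100 sits under the y-term, so the major axis is vertical; a² = 100, b² = 36.
a = 10. Vertices at (h, k ± a).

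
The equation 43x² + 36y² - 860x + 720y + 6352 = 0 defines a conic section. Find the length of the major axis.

Collect terms: 43(x² - 20x) + 36(y² + 20y) = -6352
Complete the square in x and y: 43(x - 10)² + 36(y + 10)² = -6352 + 4300 + 3600 = 1548
Divide by 1548: (x - 10)²/36 + (y + 10)²/43 = 1
Ellipse, center (10, -10), major axis vertical; a² = 43, b² = 36.
a² = 43 so a = √43; the major axis has length 2a = 2√43.

2√43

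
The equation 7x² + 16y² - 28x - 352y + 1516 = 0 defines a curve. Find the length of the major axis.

16

Group the x- and y-terms: 7(x² - 4x) + 16(y² - 22y) = -1516
Completing the square gives 7(x - 2)² + 16(y - 11)² = -1516 + 28 + 1936 = 448.
Divide by 448: (x - 2)²/64 + (y - 11)²/28 = 1
Ellipse, center (2, 11), major axis horizontal; a² = 64, b² = 28.
a² = 64 so a = 8; the major axis has length 2a = 16.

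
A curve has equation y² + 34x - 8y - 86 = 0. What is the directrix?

x = 23/2

Only y is squared. Complete the square in y: (y - 4)² = -34(x - 3).
Vertex (3, 4); 4p = -34 so p = -17/2. Opens left.
Directrix is the vertical line x = h − p = 3 − (-17/2) = 23/2.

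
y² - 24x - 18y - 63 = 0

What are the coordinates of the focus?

Only y is squared. Complete the square in y: (y - 9)² = 24(x + 6).
Vertex (-6, 9); 4p = 24 so p = 6. Opens right.
Focus is p units from the vertex along the axis: (h + p, k).

(0, 9)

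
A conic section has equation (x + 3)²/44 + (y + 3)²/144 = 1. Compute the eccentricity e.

Center (-3, -3). The larger denominator 144 sits under the y-term, so the major axis is vertical; a² = 144, b² = 44.
c² = a² - b² = 100, so c = 10.
e = c/a = 10/12 = 5/6.

e = 5/6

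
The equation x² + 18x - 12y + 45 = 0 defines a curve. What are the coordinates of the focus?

Only x is squared. Complete the square in x: (x + 9)² = 12(y + 3).
Vertex (-9, -3); 4p = 12 so p = 3. Opens up.
Focus is p units from the vertex along the axis: (h, k + p).

(-9, 0)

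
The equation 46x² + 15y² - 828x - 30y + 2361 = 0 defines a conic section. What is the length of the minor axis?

46(x² - 18x) + 15(y² - 2y) = -2361
46(x - 9)² + 15(y - 1)² = -2361 + 3726 + 15 = 1380
Divide by 1380: (x - 9)²/30 + (y - 1)²/92 = 1
Ellipse, center (9, 1), major axis vertical; a² = 92, b² = 30.
b² = 30 so b = √30; the minor axis has length 2b = 2√30.

2√30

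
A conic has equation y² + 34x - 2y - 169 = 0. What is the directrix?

Only y is squared. Complete the square in y: (y - 1)² = -34(x - 5).
Vertex (5, 1); 4p = -34 so p = -17/2. Opens left.
Directrix is the vertical line x = h − p = 5 − (-17/2) = 27/2.

x = 27/2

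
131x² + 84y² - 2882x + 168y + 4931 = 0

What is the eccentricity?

e = √6157/131

Rearranging, 131(x² - 22x) + 84(y² + 2y) = -4931.
Complete the square: 131(x - 11)² + 84(y + 1)² = -4931 + 15851 + 84 = 11004
Divide through by 11004 to get (x - 11)²/84 + (y + 1)²/131 = 1.
Ellipse, center (11, -1), major axis vertical; a² = 131, b² = 84.
c² = a² - b² = 47, so c = √47.
e = c/a = √47/√131 = √6157/131.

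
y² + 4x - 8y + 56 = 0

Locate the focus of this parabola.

Only y is squared. Complete the square in y: (y - 4)² = -4(x + 10).
Vertex (-10, 4); 4p = -4 so p = -1. Opens left.
Focus is p units from the vertex along the axis: (h + p, k).

(-11, 4)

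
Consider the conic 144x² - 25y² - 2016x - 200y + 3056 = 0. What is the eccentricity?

e = 13/5

Rearranging, 144(x² - 14x) -25(y² + 8y) = -3056.
144(x - 7)² -25(y + 4)² = -3056 + 7056 - 400 = 3600
Divide through by 3600 to get (x - 7)²/25 - (y + 4)²/144 = 1.
Hyperbola, center (7, -4), transverse axis horizontal; a² = 25, b² = 144.
c² = a² + b² = 169, so c = 13.
e = c/a = 13/5.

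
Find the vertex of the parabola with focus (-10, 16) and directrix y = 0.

The vertex is the midpoint between the focus and the directrix along the axis of symmetry.
Axis is vertical (directrix is horizontal). Vertex y-coordinate = (16 + 0)/2 = 8; x-coordinate = -10.

(-10, 8)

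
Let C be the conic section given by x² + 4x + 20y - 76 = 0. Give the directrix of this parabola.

Only x is squared. Complete the square in x: (x + 2)² = -20(y - 4).
Vertex (-2, 4); 4p = -20 so p = -5. Opens down.
Directrix is the horizontal line y = k − p = 4 − (-5) = 9.

y = 9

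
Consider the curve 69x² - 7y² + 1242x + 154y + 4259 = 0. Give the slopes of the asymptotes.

√483/7 and -√483/7

Rearranging, 69(x² + 18x) -7(y² - 22y) = -4259.
Complete the square: 69(x + 9)² -7(y - 11)² = -4259 + 5589 - 847 = 483
Divide by 483: (x + 9)²/7 - (y - 11)²/69 = 1
Hyperbola, center (-9, 11), transverse axis horizontal; a² = 7, b² = 69.
For a horizontal hyperbola the asymptotes have slope ±b/a.
Here that is ±√69/√7 = ±√483/7.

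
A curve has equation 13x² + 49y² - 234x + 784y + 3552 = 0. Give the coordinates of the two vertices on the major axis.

(2, -8) and (16, -8)

Group the x- and y-terms: 13(x² - 18x) + 49(y² + 16y) = -3552
Completing the square gives 13(x - 9)² + 49(y + 8)² = -3552 + 1053 + 3136 = 637.
Divide by 637: (x - 9)²/49 + (y + 8)²/13 = 1
Ellipse, center (9, -8), major axis horizontal; a² = 49, b² = 13.
a = 7. Vertices at (h ± a, k).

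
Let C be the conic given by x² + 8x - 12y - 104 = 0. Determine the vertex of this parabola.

(-4, -10)

Only x is squared. Complete the square in x: (x + 4)² = 12(y + 10).
Vertex (-4, -10); 4p = 12 so p = 3. Opens up.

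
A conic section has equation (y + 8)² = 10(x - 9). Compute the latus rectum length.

Vertex (9, -8); 4p = 10 so p = 5/2. Opens right.
Latus rectum length = |4p| = 10.

10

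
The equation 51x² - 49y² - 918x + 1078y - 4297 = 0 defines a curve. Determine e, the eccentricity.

Group the x- and y-terms: 51(x² - 18x) -49(y² - 22y) = 4297
Complete the square in x and y: 51(x - 9)² -49(y - 11)² = 4297 + 4131 - 5929 = 2499
Dividing both sides by 2499: (x - 9)²/49 - (y - 11)²/51 = 1
Hyperbola, center (9, 11), transverse axis horizontal; a² = 49, b² = 51.
c² = a² + b² = 100, so c = 10.
e = c/a = 10/7.

e = 10/7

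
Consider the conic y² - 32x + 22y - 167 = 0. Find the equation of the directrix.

Only y is squared. Complete the square in y: (y + 11)² = 32(x + 9).
Vertex (-9, -11); 4p = 32 so p = 8. Opens right.
Directrix is the vertical line x = h − p = -9 − (8) = -17.

x = -17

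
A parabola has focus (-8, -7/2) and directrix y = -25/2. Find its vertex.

The vertex is the midpoint between the focus and the directrix along the axis of symmetry.
Axis is vertical (directrix is horizontal). Vertex y-coordinate = (-7/2 + (-25/2))/2 = -8; x-coordinate = -8.

(-8, -8)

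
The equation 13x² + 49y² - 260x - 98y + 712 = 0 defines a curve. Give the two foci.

Rearranging, 13(x² - 20x) + 49(y² - 2y) = -712.
Complete the square in x and y: 13(x - 10)² + 49(y - 1)² = -712 + 1300 + 49 = 637
Dividing both sides by 637: (x - 10)²/49 + (y - 1)²/13 = 1
Ellipse, center (10, 1), major axis horizontal; a² = 49, b² = 13.
c² = a² - b² = 49 - 13 = 36, so c = 6.
Foci lie on the horizontal axis through the center: (h ± c, k).

(4, 1) and (16, 1)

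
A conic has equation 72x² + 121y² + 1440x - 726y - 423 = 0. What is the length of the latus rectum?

Collect terms: 72(x² + 20x) + 121(y² - 6y) = 423
Completing the square gives 72(x + 10)² + 121(y - 3)² = 423 + 7200 + 1089 = 8712.
Divide by 8712: (x + 10)²/121 + (y - 3)²/72 = 1
Ellipse, center (-10, 3), major axis horizontal; a² = 121, b² = 72.
Latus rectum length = 2b²/a = 2·72/11 = 144/11.

144/11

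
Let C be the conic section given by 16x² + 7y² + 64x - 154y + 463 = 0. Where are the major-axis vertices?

(-2, 3) and (-2, 19)

Rearranging, 16(x² + 4x) + 7(y² - 22y) = -463.
16(x + 2)² + 7(y - 11)² = -463 + 64 + 847 = 448
Dividing both sides by 448: (x + 2)²/28 + (y - 11)²/64 = 1
Ellipse, center (-2, 11), major axis vertical; a² = 64, b² = 28.
a = 8. Vertices at (h, k ± a).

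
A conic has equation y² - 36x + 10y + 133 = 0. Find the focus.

Only y is squared. Complete the square in y: (y + 5)² = 36(x - 3).
Vertex (3, -5); 4p = 36 so p = 9. Opens right.
Focus is p units from the vertex along the axis: (h + p, k).

(12, -5)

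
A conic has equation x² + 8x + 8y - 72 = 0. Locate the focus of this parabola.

(-4, 9)

Only x is squared. Complete the square in x: (x + 4)² = -8(y - 11).
Vertex (-4, 11); 4p = -8 so p = -2. Opens down.
Focus is p units from the vertex along the axis: (h, k + p).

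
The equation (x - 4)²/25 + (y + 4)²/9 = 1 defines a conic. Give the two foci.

(0, -4) and (8, -4)

Center (4, -4). The larger denominator 25 sits under the x-term, so the major axis is horizontal; a² = 25, b² = 9.
c² = a² - b² = 25 - 9 = 16, so c = 4.
Foci lie on the horizontal axis through the center: (h ± c, k).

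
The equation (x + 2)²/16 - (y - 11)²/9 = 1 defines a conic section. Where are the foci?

Center (-2, 11). The positive term is the x-term, so the transverse axis is horizontal; a² = 16, b² = 9.
c² = a² + b² = 16 + 9 = 25, so c = 5.
Foci lie on the horizontal axis through the center: (h ± c, k).

(-7, 11) and (3, 11)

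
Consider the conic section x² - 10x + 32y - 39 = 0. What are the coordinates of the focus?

Only x is squared. Complete the square in x: (x - 5)² = -32(y - 2).
Vertex (5, 2); 4p = -32 so p = -8. Opens down.
Focus is p units from the vertex along the axis: (h, k + p).

(5, -6)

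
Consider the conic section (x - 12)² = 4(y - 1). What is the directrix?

y = 0

Vertex (12, 1); 4p = 4 so p = 1. Opens up.
Directrix is the horizontal line y = k − p = 1 − (1) = 0.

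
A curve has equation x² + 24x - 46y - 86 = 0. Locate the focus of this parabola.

Only x is squared. Complete the square in x: (x + 12)² = 46(y + 5).
Vertex (-12, -5); 4p = 46 so p = 23/2. Opens up.
Focus is p units from the vertex along the axis: (h, k + p).

(-12, 13/2)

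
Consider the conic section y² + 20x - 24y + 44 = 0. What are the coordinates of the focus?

(0, 12)

Only y is squared. Complete the square in y: (y - 12)² = -20(x - 5).
Vertex (5, 12); 4p = -20 so p = -5. Opens left.
Focus is p units from the vertex along the axis: (h + p, k).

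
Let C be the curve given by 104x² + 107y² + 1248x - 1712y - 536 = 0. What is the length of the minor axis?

Group the x- and y-terms: 104(x² + 12x) + 107(y² - 16y) = 536
Complete the square: 104(x + 6)² + 107(y - 8)² = 536 + 3744 + 6848 = 11128
Divide through by 11128 to get (x + 6)²/107 + (y - 8)²/104 = 1.
Ellipse, center (-6, 8), major axis horizontal; a² = 107, b² = 104.
b² = 104 so b = 2√26; the minor axis has length 2b = 4√26.

4√26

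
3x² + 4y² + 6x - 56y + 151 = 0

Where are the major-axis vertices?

3(x² + 2x) + 4(y² - 14y) = -151
Complete the square: 3(x + 1)² + 4(y - 7)² = -151 + 3 + 196 = 48
Dividing both sides by 48: (x + 1)²/16 + (y - 7)²/12 = 1
Ellipse, center (-1, 7), major axis horizontal; a² = 16, b² = 12.
a = 4. Vertices at (h ± a, k).

(-5, 7) and (3, 7)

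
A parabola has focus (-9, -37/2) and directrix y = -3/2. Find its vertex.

The vertex is the midpoint between the focus and the directrix along the axis of symmetry.
Axis is vertical (directrix is horizontal). Vertex y-coordinate = (-37/2 + (-3/2))/2 = -10; x-coordinate = -9.

(-9, -10)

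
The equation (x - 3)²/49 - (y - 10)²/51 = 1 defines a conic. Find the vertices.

Center (3, 10). The positive term is the x-term, so the transverse axis is horizontal; a² = 49, b² = 51.
a = 7. Vertices at (h ± a, k).

(-4, 10) and (10, 10)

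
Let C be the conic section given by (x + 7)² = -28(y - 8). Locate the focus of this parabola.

(-7, 1)

Vertex (-7, 8); 4p = -28 so p = -7. Opens down.
Focus is p units from the vertex along the axis: (h, k + p).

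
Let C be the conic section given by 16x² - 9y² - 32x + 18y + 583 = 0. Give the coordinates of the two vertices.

(1, -7) and (1, 9)

16(x² - 2x) -9(y² - 2y) = -583
Completing the square gives 16(x - 1)² -9(y - 1)² = -583 + 16 - 9 = -576.
Divide by -576: (y - 1)²/64 - (x - 1)²/36 = 1
Hyperbola, center (1, 1), transverse axis vertical; a² = 64, b² = 36.
a = 8. Vertices at (h, k ± a).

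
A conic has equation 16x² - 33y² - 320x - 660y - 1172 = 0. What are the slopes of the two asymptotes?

Collect terms: 16(x² - 20x) -33(y² + 20y) = 1172
Complete the square: 16(x - 10)² -33(y + 10)² = 1172 + 1600 - 3300 = -528
Divide through by -528 to get (y + 10)²/16 - (x - 10)²/33 = 1.
Hyperbola, center (10, -10), transverse axis vertical; a² = 16, b² = 33.
For a vertical hyperbola the asymptotes have slope ±a/b.
Here that is ±4/√33 = ±4√33/33.

4√33/33 and -4√33/33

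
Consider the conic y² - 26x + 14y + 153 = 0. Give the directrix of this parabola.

Only y is squared. Complete the square in y: (y + 7)² = 26(x - 4).
Vertex (4, -7); 4p = 26 so p = 13/2. Opens right.
Directrix is the vertical line x = h − p = 4 − (13/2) = -5/2.

x = -5/2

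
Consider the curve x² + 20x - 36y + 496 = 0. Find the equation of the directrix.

y = 2

Only x is squared. Complete the square in x: (x + 10)² = 36(y - 11).
Vertex (-10, 11); 4p = 36 so p = 9. Opens up.
Directrix is the horizontal line y = k − p = 11 − (9) = 2.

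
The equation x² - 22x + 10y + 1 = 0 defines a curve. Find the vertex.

(11, 12)

Only x is squared. Complete the square in x: (x - 11)² = -10(y - 12).
Vertex (11, 12); 4p = -10 so p = -5/2. Opens down.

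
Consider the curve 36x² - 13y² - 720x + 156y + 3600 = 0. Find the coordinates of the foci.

Group: 36(x² - 20x) -13(y² - 12y) = -3600
Complete the square: 36(x - 10)² -13(y - 6)² = -3600 + 3600 - 468 = -468
Divide by -468: (y - 6)²/36 - (x - 10)²/13 = 1
Hyperbola, center (10, 6), transverse axis vertical; a² = 36, b² = 13.
c² = a² + b² = 36 + 13 = 49, so c = 7.
Foci lie on the vertical axis through the center: (h, k ± c).

(10, -1) and (10, 13)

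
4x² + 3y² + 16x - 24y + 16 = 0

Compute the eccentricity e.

e = 1/2

Collect terms: 4(x² + 4x) + 3(y² - 8y) = -16
Complete the square: 4(x + 2)² + 3(y - 4)² = -16 + 16 + 48 = 48
Divide by 48: (x + 2)²/12 + (y - 4)²/16 = 1
Ellipse, center (-2, 4), major axis vertical; a² = 16, b² = 12.
c² = a² - b² = 4, so c = 2.
e = c/a = 2/4 = 1/2.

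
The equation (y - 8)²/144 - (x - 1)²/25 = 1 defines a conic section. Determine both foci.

Center (1, 8). The positive term is the y-term, so the transverse axis is vertical; a² = 144, b² = 25.
c² = a² + b² = 144 + 25 = 169, so c = 13.
Foci lie on the vertical axis through the center: (h, k ± c).

(1, -5) and (1, 21)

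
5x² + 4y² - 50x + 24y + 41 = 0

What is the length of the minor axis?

4√6

5(x² - 10x) + 4(y² + 6y) = -41
Completing the square gives 5(x - 5)² + 4(y + 3)² = -41 + 125 + 36 = 120.
Divide by 120: (x - 5)²/24 + (y + 3)²/30 = 1
Ellipse, center (5, -3), major axis vertical; a² = 30, b² = 24.
b² = 24 so b = 2√6; the minor axis has length 2b = 4√6.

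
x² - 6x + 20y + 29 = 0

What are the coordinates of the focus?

Only x is squared. Complete the square in x: (x - 3)² = -20(y + 1).
Vertex (3, -1); 4p = -20 so p = -5. Opens down.
Focus is p units from the vertex along the axis: (h, k + p).

(3, -6)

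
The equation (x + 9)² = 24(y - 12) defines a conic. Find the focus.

(-9, 18)

Vertex (-9, 12); 4p = 24 so p = 6. Opens up.
Focus is p units from the vertex along the axis: (h, k + p).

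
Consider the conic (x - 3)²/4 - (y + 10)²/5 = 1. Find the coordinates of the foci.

(0, -10) and (6, -10)

Center (3, -10). The positive term is the x-term, so the transverse axis is horizontal; a² = 4, b² = 5.
c² = a² + b² = 4 + 5 = 9, so c = 3.
Foci lie on the horizontal axis through the center: (h ± c, k).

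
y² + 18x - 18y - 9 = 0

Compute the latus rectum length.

18

Only y is squared. Complete the square in y: (y - 9)² = -18(x - 5).
Vertex (5, 9); 4p = -18 so p = -9/2. Opens left.
Latus rectum length = |4p| = 18.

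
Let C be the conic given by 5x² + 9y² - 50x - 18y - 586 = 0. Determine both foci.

(-3, 1) and (13, 1)

Group: 5(x² - 10x) + 9(y² - 2y) = 586
5(x - 5)² + 9(y - 1)² = 586 + 125 + 9 = 720
Divide by 720: (x - 5)²/144 + (y - 1)²/80 = 1
Ellipse, center (5, 1), major axis horizontal; a² = 144, b² = 80.
c² = a² - b² = 144 - 80 = 64, so c = 8.
Foci lie on the horizontal axis through the center: (h ± c, k).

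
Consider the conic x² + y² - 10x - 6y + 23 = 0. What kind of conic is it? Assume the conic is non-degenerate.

circle

No xy term. Coefficients of x² and y² are A = 1, C = 1.
A = C (same sign) ⇒ circle.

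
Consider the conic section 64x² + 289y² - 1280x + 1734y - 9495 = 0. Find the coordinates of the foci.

(-5, -3) and (25, -3)

64(x² - 20x) + 289(y² + 6y) = 9495
Complete the square in x and y: 64(x - 10)² + 289(y + 3)² = 9495 + 6400 + 2601 = 18496
Dividing both sides by 18496: (x - 10)²/289 + (y + 3)²/64 = 1
Ellipse, center (10, -3), major axis horizontal; a² = 289, b² = 64.
c² = a² - b² = 289 - 64 = 225, so c = 15.
Foci lie on the horizontal axis through the center: (h ± c, k).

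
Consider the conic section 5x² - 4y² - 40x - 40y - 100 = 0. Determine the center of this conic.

(4, -5)

Collect terms: 5(x² - 8x) -4(y² + 10y) = 100
Complete the square in x and y: 5(x - 4)² -4(y + 5)² = 100 + 80 - 100 = 80
Dividing both sides by 80: (x - 4)²/16 - (y + 5)²/20 = 1
Hyperbola with center (4, -5).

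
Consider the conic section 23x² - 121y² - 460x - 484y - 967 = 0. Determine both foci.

(-2, -2) and (22, -2)

Collect terms: 23(x² - 20x) -121(y² + 4y) = 967
Complete the square: 23(x - 10)² -121(y + 2)² = 967 + 2300 - 484 = 2783
Divide by 2783: (x - 10)²/121 - (y + 2)²/23 = 1
Hyperbola, center (10, -2), transverse axis horizontal; a² = 121, b² = 23.
c² = a² + b² = 121 + 23 = 144, so c = 12.
Foci lie on the horizontal axis through the center: (h ± c, k).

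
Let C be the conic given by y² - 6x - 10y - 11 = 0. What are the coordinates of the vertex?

Only y is squared. Complete the square in y: (y - 5)² = 6(x + 6).
Vertex (-6, 5); 4p = 6 so p = 3/2. Opens right.

(-6, 5)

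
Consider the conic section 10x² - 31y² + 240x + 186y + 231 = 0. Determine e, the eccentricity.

Rearranging, 10(x² + 24x) -31(y² - 6y) = -231.
Complete the square in x and y: 10(x + 12)² -31(y - 3)² = -231 + 1440 - 279 = 930
Divide through by 930 to get (x + 12)²/93 - (y - 3)²/30 = 1.
Hyperbola, center (-12, 3), transverse axis horizontal; a² = 93, b² = 30.
c² = a² + b² = 123, so c = √123.
e = c/a = √123/√93 = √1271/31.

e = √1271/31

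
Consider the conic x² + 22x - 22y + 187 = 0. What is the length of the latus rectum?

22

Only x is squared. Complete the square in x: (x + 11)² = 22(y - 3).
Vertex (-11, 3); 4p = 22 so p = 11/2. Opens up.
Latus rectum length = |4p| = 22.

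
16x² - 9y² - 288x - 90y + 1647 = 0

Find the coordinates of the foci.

(9, -15) and (9, 5)

Group: 16(x² - 18x) -9(y² + 10y) = -1647
Complete the square: 16(x - 9)² -9(y + 5)² = -1647 + 1296 - 225 = -576
Dividing both sides by -576: (y + 5)²/64 - (x - 9)²/36 = 1
Hyperbola, center (9, -5), transverse axis vertical; a² = 64, b² = 36.
c² = a² + b² = 64 + 36 = 100, so c = 10.
Foci lie on the vertical axis through the center: (h, k ± c).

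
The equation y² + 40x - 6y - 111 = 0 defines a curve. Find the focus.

(-7, 3)

Only y is squared. Complete the square in y: (y - 3)² = -40(x - 3).
Vertex (3, 3); 4p = -40 so p = -10. Opens left.
Focus is p units from the vertex along the axis: (h + p, k).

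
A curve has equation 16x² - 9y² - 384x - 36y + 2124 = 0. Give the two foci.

16(x² - 24x) -9(y² + 4y) = -2124
16(x - 12)² -9(y + 2)² = -2124 + 2304 - 36 = 144
Dividing both sides by 144: (x - 12)²/9 - (y + 2)²/16 = 1
Hyperbola, center (12, -2), transverse axis horizontal; a² = 9, b² = 16.
c² = a² + b² = 9 + 16 = 25, so c = 5.
Foci lie on the horizontal axis through the center: (h ± c, k).

(7, -2) and (17, -2)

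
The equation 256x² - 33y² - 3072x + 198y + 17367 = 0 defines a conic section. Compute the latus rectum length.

Rearranging, 256(x² - 12x) -33(y² - 6y) = -17367.
Completing the square gives 256(x - 6)² -33(y - 3)² = -17367 + 9216 - 297 = -8448.
Divide by -8448: (y - 3)²/256 - (x - 6)²/33 = 1
Hyperbola, center (6, 3), transverse axis vertical; a² = 256, b² = 33.
Latus rectum length = 2b²/a = 2·33/16 = 33/8.

33/8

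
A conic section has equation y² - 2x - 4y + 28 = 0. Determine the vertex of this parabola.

Only y is squared. Complete the square in y: (y - 2)² = 2(x - 12).
Vertex (12, 2); 4p = 2 so p = 1/2. Opens right.

(12, 2)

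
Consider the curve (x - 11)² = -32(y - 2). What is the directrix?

Vertex (11, 2); 4p = -32 so p = -8. Opens down.
Directrix is the horizontal line y = k − p = 2 − (-8) = 10.

y = 10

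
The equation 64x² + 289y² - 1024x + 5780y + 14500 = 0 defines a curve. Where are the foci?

64(x² - 16x) + 289(y² + 20y) = -14500
Complete the square in x and y: 64(x - 8)² + 289(y + 10)² = -14500 + 4096 + 28900 = 18496
Divide by 18496: (x - 8)²/289 + (y + 10)²/64 = 1
Ellipse, center (8, -10), major axis horizontal; a² = 289, b² = 64.
c² = a² - b² = 289 - 64 = 225, so c = 15.
Foci lie on the horizontal axis through the center: (h ± c, k).

(-7, -10) and (23, -10)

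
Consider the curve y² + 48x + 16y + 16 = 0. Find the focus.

Only y is squared. Complete the square in y: (y + 8)² = -48(x - 1).
Vertex (1, -8); 4p = -48 so p = -12. Opens left.
Focus is p units from the vertex along the axis: (h + p, k).

(-11, -8)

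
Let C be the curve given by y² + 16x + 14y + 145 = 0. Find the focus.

(-10, -7)

Only y is squared. Complete the square in y: (y + 7)² = -16(x + 6).
Vertex (-6, -7); 4p = -16 so p = -4. Opens left.
Focus is p units from the vertex along the axis: (h + p, k).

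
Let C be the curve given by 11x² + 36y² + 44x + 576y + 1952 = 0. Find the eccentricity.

Group the x- and y-terms: 11(x² + 4x) + 36(y² + 16y) = -1952
Complete the square in x and y: 11(x + 2)² + 36(y + 8)² = -1952 + 44 + 2304 = 396
Divide by 396: (x + 2)²/36 + (y + 8)²/11 = 1
Ellipse, center (-2, -8), major axis horizontal; a² = 36, b² = 11.
c² = a² - b² = 25, so c = 5.
e = c/a = 5/6.

e = 5/6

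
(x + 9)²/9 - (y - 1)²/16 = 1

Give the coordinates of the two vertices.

Center (-9, 1). The positive term is the x-term, so the transverse axis is horizontal; a² = 9, b² = 16.
a = 3. Vertices at (h ± a, k).

(-12, 1) and (-6, 1)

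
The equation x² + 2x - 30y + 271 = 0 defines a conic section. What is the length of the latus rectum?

Only x is squared. Complete the square in x: (x + 1)² = 30(y - 9).
Vertex (-1, 9); 4p = 30 so p = 15/2. Opens up.
Latus rectum length = |4p| = 30.

30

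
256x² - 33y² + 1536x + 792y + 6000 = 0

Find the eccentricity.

e = 17/16

Collect terms: 256(x² + 6x) -33(y² - 24y) = -6000
Complete the square: 256(x + 3)² -33(y - 12)² = -6000 + 2304 - 4752 = -8448
Dividing both sides by -8448: (y - 12)²/256 - (x + 3)²/33 = 1
Hyperbola, center (-3, 12), transverse axis vertical; a² = 256, b² = 33.
c² = a² + b² = 289, so c = 17.
e = c/a = 17/16.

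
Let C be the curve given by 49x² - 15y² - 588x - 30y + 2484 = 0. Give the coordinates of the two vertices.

49(x² - 12x) -15(y² + 2y) = -2484
Complete the square in x and y: 49(x - 6)² -15(y + 1)² = -2484 + 1764 - 15 = -735
Dividing both sides by -735: (y + 1)²/49 - (x - 6)²/15 = 1
Hyperbola, center (6, -1), transverse axis vertical; a² = 49, b² = 15.
a = 7. Vertices at (h, k ± a).

(6, -8) and (6, 6)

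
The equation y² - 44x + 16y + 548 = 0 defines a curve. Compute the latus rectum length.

44

Only y is squared. Complete the square in y: (y + 8)² = 44(x - 11).
Vertex (11, -8); 4p = 44 so p = 11. Opens right.
Latus rectum length = |4p| = 44.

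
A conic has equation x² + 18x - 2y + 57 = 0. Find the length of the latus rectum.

Only x is squared. Complete the square in x: (x + 9)² = 2(y + 12).
Vertex (-9, -12); 4p = 2 so p = 1/2. Opens up.
Latus rectum length = |4p| = 2.

2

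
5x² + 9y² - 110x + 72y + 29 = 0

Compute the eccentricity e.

Group: 5(x² - 22x) + 9(y² + 8y) = -29
5(x - 11)² + 9(y + 4)² = -29 + 605 + 144 = 720
Divide by 720: (x - 11)²/144 + (y + 4)²/80 = 1
Ellipse, center (11, -4), major axis horizontal; a² = 144, b² = 80.
c² = a² - b² = 64, so c = 8.
e = c/a = 8/12 = 2/3.

e = 2/3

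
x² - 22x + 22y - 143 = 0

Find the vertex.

Only x is squared. Complete the square in x: (x - 11)² = -22(y - 12).
Vertex (11, 12); 4p = -22 so p = -11/2. Opens down.

(11, 12)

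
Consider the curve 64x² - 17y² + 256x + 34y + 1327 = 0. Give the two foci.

Group the x- and y-terms: 64(x² + 4x) -17(y² - 2y) = -1327
Complete the square in x and y: 64(x + 2)² -17(y - 1)² = -1327 + 256 - 17 = -1088
Dividing both sides by -1088: (y - 1)²/64 - (x + 2)²/17 = 1
Hyperbola, center (-2, 1), transverse axis vertical; a² = 64, b² = 17.
c² = a² + b² = 64 + 17 = 81, so c = 9.
Foci lie on the vertical axis through the center: (h, k ± c).

(-2, -8) and (-2, 10)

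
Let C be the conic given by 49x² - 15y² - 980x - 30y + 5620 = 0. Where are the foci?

Rearranging, 49(x² - 20x) -15(y² + 2y) = -5620.
Completing the square gives 49(x - 10)² -15(y + 1)² = -5620 + 4900 - 15 = -735.
Dividing both sides by -735: (y + 1)²/49 - (x - 10)²/15 = 1
Hyperbola, center (10, -1), transverse axis vertical; a² = 49, b² = 15.
c² = a² + b² = 49 + 15 = 64, so c = 8.
Foci lie on the vertical axis through the center: (h, k ± c).

(10, -9) and (10, 7)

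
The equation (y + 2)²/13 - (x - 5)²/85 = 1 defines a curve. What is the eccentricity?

e = 7√26/13

Center (5, -2). The positive term is the y-term, so the transverse axis is vertical; a² = 13, b² = 85.
c² = a² + b² = 98, so c = 7√2.
e = c/a = 7√2/√13 = 7√26/13.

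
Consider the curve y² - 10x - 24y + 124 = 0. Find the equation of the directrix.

Only y is squared. Complete the square in y: (y - 12)² = 10(x + 2).
Vertex (-2, 12); 4p = 10 so p = 5/2. Opens right.
Directrix is the vertical line x = h − p = -2 − (5/2) = -9/2.

x = -9/2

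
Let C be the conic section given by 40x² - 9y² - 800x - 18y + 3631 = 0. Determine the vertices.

(7, -1) and (13, -1)

Collect terms: 40(x² - 20x) -9(y² + 2y) = -3631
Complete the square: 40(x - 10)² -9(y + 1)² = -3631 + 4000 - 9 = 360
Dividing both sides by 360: (x - 10)²/9 - (y + 1)²/40 = 1
Hyperbola, center (10, -1), transverse axis horizontal; a² = 9, b² = 40.
a = 3. Vertices at (h ± a, k).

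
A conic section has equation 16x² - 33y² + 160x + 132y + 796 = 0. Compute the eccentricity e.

Rearranging, 16(x² + 10x) -33(y² - 4y) = -796.
Complete the square in x and y: 16(x + 5)² -33(y - 2)² = -796 + 400 - 132 = -528
Dividing both sides by -528: (y - 2)²/16 - (x + 5)²/33 = 1
Hyperbola, center (-5, 2), transverse axis vertical; a² = 16, b² = 33.
c² = a² + b² = 49, so c = 7.
e = c/a = 7/4.

e = 7/4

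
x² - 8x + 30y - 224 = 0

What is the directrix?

y = 31/2

Only x is squared. Complete the square in x: (x - 4)² = -30(y - 8).
Vertex (4, 8); 4p = -30 so p = -15/2. Opens down.
Directrix is the horizontal line y = k − p = 8 − (-15/2) = 31/2.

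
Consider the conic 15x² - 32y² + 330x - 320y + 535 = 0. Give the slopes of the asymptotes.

Collect terms: 15(x² + 22x) -32(y² + 10y) = -535
Completing the square gives 15(x + 11)² -32(y + 5)² = -535 + 1815 - 800 = 480.
Dividing both sides by 480: (x + 11)²/32 - (y + 5)²/15 = 1
Hyperbola, center (-11, -5), transverse axis horizontal; a² = 32, b² = 15.
For a horizontal hyperbola the asymptotes have slope ±b/a.
Here that is ±√15/4√2 = ±√30/8.

√30/8 and -√30/8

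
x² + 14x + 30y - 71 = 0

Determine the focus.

(-7, -7/2)

Only x is squared. Complete the square in x: (x + 7)² = -30(y - 4).
Vertex (-7, 4); 4p = -30 so p = -15/2. Opens down.
Focus is p units from the vertex along the axis: (h, k + p).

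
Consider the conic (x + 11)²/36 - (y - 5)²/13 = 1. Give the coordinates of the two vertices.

Center (-11, 5). The positive term is the x-term, so the transverse axis is horizontal; a² = 36, b² = 13.
a = 6. Vertices at (h ± a, k).

(-17, 5) and (-5, 5)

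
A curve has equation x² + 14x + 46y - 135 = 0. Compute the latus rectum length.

Only x is squared. Complete the square in x: (x + 7)² = -46(y - 4).
Vertex (-7, 4); 4p = -46 so p = -23/2. Opens down.
Latus rectum length = |4p| = 46.

46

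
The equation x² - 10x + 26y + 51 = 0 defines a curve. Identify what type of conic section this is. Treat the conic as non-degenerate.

No xy term. Coefficients of x² and y² are A = 1, C = 0.
Exactly one squared variable ⇒ parabola.

parabola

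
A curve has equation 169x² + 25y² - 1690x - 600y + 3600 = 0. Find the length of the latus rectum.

50/13

Group the x- and y-terms: 169(x² - 10x) + 25(y² - 24y) = -3600
169(x - 5)² + 25(y - 12)² = -3600 + 4225 + 3600 = 4225
Dividing both sides by 4225: (x - 5)²/25 + (y - 12)²/169 = 1
Ellipse, center (5, 12), major axis vertical; a² = 169, b² = 25.
Latus rectum length = 2b²/a = 2·25/13 = 50/13.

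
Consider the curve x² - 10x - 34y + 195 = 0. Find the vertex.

(5, 5)

Only x is squared. Complete the square in x: (x - 5)² = 34(y - 5).
Vertex (5, 5); 4p = 34 so p = 17/2. Opens up.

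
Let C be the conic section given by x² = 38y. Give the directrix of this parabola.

Vertex (0, 0); 4p = 38 so p = 19/2. Opens up.
Directrix is the horizontal line y = k − p = 0 − (19/2) = -19/2.

y = -19/2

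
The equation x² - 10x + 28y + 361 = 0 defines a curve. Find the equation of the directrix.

y = -5

Only x is squared. Complete the square in x: (x - 5)² = -28(y + 12).
Vertex (5, -12); 4p = -28 so p = -7. Opens down.
Directrix is the horizontal line y = k − p = -12 − (-7) = -5.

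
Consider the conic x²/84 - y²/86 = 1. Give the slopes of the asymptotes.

Center (0, 0). The positive term is the x-term, so the transverse axis is horizontal; a² = 84, b² = 86.
For a horizontal hyperbola the asymptotes have slope ±b/a.
Here that is ±√86/2√21 = ±√1806/42.

√1806/42 and -√1806/42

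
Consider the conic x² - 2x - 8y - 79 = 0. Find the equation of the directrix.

Only x is squared. Complete the square in x: (x - 1)² = 8(y + 10).
Vertex (1, -10); 4p = 8 so p = 2. Opens up.
Directrix is the horizontal line y = k − p = -10 − (2) = -12.

y = -12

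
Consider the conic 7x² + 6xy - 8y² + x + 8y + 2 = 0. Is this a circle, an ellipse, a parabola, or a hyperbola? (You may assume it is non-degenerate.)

hyperbola

A = 7, B = 6, C = -8.
Discriminant B² − 4AC = 6² − 4·7·(-8) = 260.
B² − 4AC > 0 ⇒ hyperbola.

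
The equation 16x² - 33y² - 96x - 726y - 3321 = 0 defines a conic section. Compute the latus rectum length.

33/2

Rearranging, 16(x² - 6x) -33(y² + 22y) = 3321.
Completing the square gives 16(x - 3)² -33(y + 11)² = 3321 + 144 - 3993 = -528.
Dividing both sides by -528: (y + 11)²/16 - (x - 3)²/33 = 1
Hyperbola, center (3, -11), transverse axis vertical; a² = 16, b² = 33.
Latus rectum length = 2b²/a = 2·33/4 = 33/2.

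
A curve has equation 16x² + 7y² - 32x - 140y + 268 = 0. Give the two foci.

(1, 4) and (1, 16)

Rearranging, 16(x² - 2x) + 7(y² - 20y) = -268.
Complete the square in x and y: 16(x - 1)² + 7(y - 10)² = -268 + 16 + 700 = 448
Divide through by 448 to get (x - 1)²/28 + (y - 10)²/64 = 1.
Ellipse, center (1, 10), major axis vertical; a² = 64, b² = 28.
c² = a² - b² = 64 - 28 = 36, so c = 6.
Foci lie on the vertical axis through the center: (h, k ± c).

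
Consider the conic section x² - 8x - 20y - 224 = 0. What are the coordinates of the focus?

(4, -7)

Only x is squared. Complete the square in x: (x - 4)² = 20(y + 12).
Vertex (4, -12); 4p = 20 so p = 5. Opens up.
Focus is p units from the vertex along the axis: (h, k + p).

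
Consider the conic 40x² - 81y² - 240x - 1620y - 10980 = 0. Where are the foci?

(-8, -10) and (14, -10)

Rearranging, 40(x² - 6x) -81(y² + 20y) = 10980.
Completing the square gives 40(x - 3)² -81(y + 10)² = 10980 + 360 - 8100 = 3240.
Divide through by 3240 to get (x - 3)²/81 - (y + 10)²/40 = 1.
Hyperbola, center (3, -10), transverse axis horizontal; a² = 81, b² = 40.
c² = a² + b² = 81 + 40 = 121, so c = 11.
Foci lie on the horizontal axis through the center: (h ± c, k).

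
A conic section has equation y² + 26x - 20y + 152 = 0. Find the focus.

(-17/2, 10)

Only y is squared. Complete the square in y: (y - 10)² = -26(x + 2).
Vertex (-2, 10); 4p = -26 so p = -13/2. Opens left.
Focus is p units from the vertex along the axis: (h + p, k).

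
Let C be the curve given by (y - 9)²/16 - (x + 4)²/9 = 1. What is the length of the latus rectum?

9/2

Center (-4, 9). The positive term is the y-term, so the transverse axis is vertical; a² = 16, b² = 9.
Latus rectum length = 2b²/a = 2·9/4 = 9/2.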